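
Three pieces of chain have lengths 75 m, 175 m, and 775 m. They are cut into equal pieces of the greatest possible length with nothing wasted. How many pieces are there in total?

Piece length = gcd(75, 175, 775).
75 = 3 × 5^2
175 = 5^2 × 7
775 = 5^2 × 31
gcd(75, 175, 775) = 5^2 = 25.
Total pieces = 75/25 + 175/25 + 775/25 = 3 + 7 + 31 = 41.

41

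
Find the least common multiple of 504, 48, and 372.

31248

504 = 2^3 × 3^2 × 7
48 = 2^4 × 3
372 = 2^2 × 3 × 31
LCM(504, 48, 372) = 2^4 × 3^2 × 7 × 31 = 31248.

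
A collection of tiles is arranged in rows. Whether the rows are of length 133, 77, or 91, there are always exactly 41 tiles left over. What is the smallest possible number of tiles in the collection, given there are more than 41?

N − 41 must be a common multiple of 133, 77, and 91.
133 = 7 × 19
77 = 7 × 11
91 = 7 × 13
LCM(133, 77, 91) = 7 × 11 × 13 × 19 = 19019.
Smallest N > 41 is LCM + 41 = 19019 + 41 = 19060.

19060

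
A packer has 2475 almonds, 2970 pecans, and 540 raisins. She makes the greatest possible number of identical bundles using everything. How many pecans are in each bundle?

66

Number of bundles = gcd(2475, 2970, 540).
2475 = 3^2 × 5^2 × 11
2970 = 2 × 3^3 × 5 × 11
540 = 2^2 × 3^3 × 5
gcd(2475, 2970, 540) = 3^2 × 5 = 45.
pecans per bundle = 2970 / 45 = 66.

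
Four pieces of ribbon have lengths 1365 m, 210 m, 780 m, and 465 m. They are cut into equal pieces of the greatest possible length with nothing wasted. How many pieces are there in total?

188

Piece length = gcd(1365, 210, 780, 465).
1365 = 3 × 5 × 7 × 13
210 = 2 × 3 × 5 × 7
780 = 2^2 × 3 × 5 × 13
465 = 3 × 5 × 31
gcd(1365, 210, 780, 465) = 3 × 5 = 15.
Total pieces = 1365/15 + 210/15 + 780/15 + 465/15 = 91 + 14 + 52 + 31 = 188.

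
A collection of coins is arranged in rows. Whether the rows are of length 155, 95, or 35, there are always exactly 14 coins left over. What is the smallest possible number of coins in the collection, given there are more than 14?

20629

N − 14 must be a common multiple of 155, 95, and 35.
155 = 5 × 31
95 = 5 × 19
35 = 5 × 7
LCM(155, 95, 35) = 5 × 7 × 19 × 31 = 20615.
Smallest N > 14 is LCM + 14 = 20615 + 14 = 20629.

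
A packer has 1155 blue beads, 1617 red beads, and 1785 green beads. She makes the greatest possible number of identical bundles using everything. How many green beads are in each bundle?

85

Number of bundles = gcd(1155, 1617, 1785).
1155 = 3 × 5 × 7 × 11
1617 = 3 × 7^2 × 11
1785 = 3 × 5 × 7 × 17
gcd(1155, 1617, 1785) = 3 × 7 = 21.
green beads per bundle = 1785 / 21 = 85.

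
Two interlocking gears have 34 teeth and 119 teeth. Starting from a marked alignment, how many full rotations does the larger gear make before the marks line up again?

All finish a whole number of cycles simultaneously at t = LCM of the periods.
34 = 2 × 17
119 = 7 × 17
LCM(34, 119) = 2 × 7 × 17 = 238.
Rotations for period 119: 238 / 119 = 2.

2 rotations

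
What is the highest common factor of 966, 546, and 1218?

42

966 = 2 × 3 × 7 × 23
546 = 2 × 3 × 7 × 13
1218 = 2 × 3 × 7 × 29
gcd(966, 546, 1218) = 2 × 3 × 7 = 42.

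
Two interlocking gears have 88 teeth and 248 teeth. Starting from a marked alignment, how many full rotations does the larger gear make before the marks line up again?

11 rotations

The first common completion time is the LCM of the periods.
88 = 2^3 × 11
248 = 2^3 × 31
LCM(88, 248) = 2^3 × 11 × 31 = 2728.
Rotations for period 248: 2728 / 248 = 11.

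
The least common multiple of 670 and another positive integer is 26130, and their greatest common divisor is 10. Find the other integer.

gcd × lcm = product of the two integers, so the other integer is (10 × 26130) / 670 = 390.

390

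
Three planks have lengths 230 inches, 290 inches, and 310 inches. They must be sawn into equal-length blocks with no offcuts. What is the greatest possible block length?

This is the greatest common divisor of 230, 290, and 310.
230 = 2 × 5 × 23
290 = 2 × 5 × 29
310 = 2 × 5 × 31
gcd(230, 290, 310) = 2 × 5 = 10.

10 inches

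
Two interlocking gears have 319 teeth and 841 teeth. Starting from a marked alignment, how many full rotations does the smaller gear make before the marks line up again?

29 rotations

All finish a whole number of cycles simultaneously at t = LCM of the periods.
319 = 11 × 29
841 = 29^2
LCM(319, 841) = 11 × 29^2 = 9251.
Rotations for period 319: 9251 / 319 = 29.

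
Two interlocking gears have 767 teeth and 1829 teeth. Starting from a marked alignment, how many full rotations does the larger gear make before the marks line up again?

13 rotations

All finish a whole number of cycles simultaneously at t = LCM of the periods.
767 = 13 × 59
1829 = 31 × 59
LCM(767, 1829) = 13 × 31 × 59 = 23777.
Rotations for period 1829: 23777 / 1829 = 13.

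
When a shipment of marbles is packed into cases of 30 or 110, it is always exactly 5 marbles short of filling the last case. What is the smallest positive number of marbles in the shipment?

Being 5 short of a full case of size k means N ≡ −5 (mod k), i.e. N + 5 is a multiple of each size.
30 = 2 × 3 × 5
110 = 2 × 5 × 11
LCM(30, 110) = 2 × 3 × 5 × 11 = 330.
Smallest positive N is 330 − 5 = 325.

325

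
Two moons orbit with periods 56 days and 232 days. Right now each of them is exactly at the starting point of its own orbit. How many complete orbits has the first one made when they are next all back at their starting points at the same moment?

They are all back at their starting positions together after one LCM of the periods.
56 = 2^3 × 7
232 = 2^3 × 29
LCM(56, 232) = 2^3 × 7 × 29 = 1624.
Orbits for period 56: 1624 / 56 = 29.

29 orbits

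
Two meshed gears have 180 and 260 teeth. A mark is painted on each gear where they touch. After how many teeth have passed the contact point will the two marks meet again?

The first simultaneous occurrence is after LCM of the individual periods.
180 = 2^2 × 3^2 × 5
260 = 2^2 × 5 × 13
LCM(180, 260) = 2^2 × 3^2 × 5 × 13 = 2340.

2340 teeth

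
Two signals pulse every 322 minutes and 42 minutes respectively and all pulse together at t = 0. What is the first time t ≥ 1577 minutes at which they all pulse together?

1932 minutes

Joint pulses occur at multiples of LCM(322, 42).
322 = 2 × 7 × 23
42 = 2 × 3 × 7
LCM(322, 42) = 2 × 3 × 7 × 23 = 966.
Smallest multiple of 966 that is ≥ 1577: ⌈1577/966⌉ × 966 = 2 × 966 = 1932.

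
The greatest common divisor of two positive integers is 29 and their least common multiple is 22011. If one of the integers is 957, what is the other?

667

For two integers, gcd × lcm = product, so the other is (29 × 22011) / 957 = 638319 / 957 = 667.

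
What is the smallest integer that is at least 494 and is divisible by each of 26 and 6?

546

The integer must be a common multiple of 26 and 6, so a multiple of their LCM.
26 = 2 × 13
6 = 2 × 3
LCM(26, 6) = 2 × 3 × 13 = 78.
Smallest multiple of 78 that is ≥ 494: ⌈494/78⌉ × 78 = 7 × 78 = 546.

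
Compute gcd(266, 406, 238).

14

266 = 2 × 7 × 19
406 = 2 × 7 × 29
238 = 2 × 7 × 17
gcd(266, 406, 238) = 2 × 7 = 14.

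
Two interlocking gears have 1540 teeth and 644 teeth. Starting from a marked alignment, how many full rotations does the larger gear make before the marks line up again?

23 rotations

All finish a whole number of cycles simultaneously at t = LCM of the periods.
1540 = 2^2 × 5 × 7 × 11
644 = 2^2 × 7 × 23
LCM(1540, 644) = 2^2 × 5 × 7 × 11 × 23 = 35420.
Rotations for period 1540: 35420 / 1540 = 23.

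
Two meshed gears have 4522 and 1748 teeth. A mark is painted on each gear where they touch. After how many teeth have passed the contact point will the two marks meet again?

They coincide at every common multiple of the periods; the first is the LCM.
4522 = 2 × 7 × 17 × 19
1748 = 2^2 × 19 × 23
LCM(4522, 1748) = 2^2 × 7 × 17 × 19 × 23 = 208012.

208012 teeth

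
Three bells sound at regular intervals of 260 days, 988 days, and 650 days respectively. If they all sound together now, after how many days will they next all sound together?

24700 days

The first simultaneous occurrence is after LCM of the individual periods.
260 = 2^2 × 5 × 13
988 = 2^2 × 13 × 19
650 = 2 × 5^2 × 13
LCM(260, 988, 650) = 2^2 × 5^2 × 13 × 19 = 24700.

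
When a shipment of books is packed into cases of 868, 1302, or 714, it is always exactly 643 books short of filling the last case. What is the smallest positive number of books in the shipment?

43625

Being 643 short of a full case of size k means N ≡ −643 (mod k), i.e. N + 643 is a multiple of each size.
868 = 2^2 × 7 × 31
1302 = 2 × 3 × 7 × 31
714 = 2 × 3 × 7 × 17
LCM(868, 1302, 714) = 2^2 × 3 × 7 × 17 × 31 = 44268.
Smallest positive N is 44268 − 643 = 43625.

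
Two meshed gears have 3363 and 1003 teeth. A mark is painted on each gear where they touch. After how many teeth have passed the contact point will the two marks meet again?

We need the least common multiple of the intervals.
3363 = 3 × 19 × 59
1003 = 17 × 59
LCM(3363, 1003) = 3 × 17 × 19 × 59 = 57171.

57171 teeth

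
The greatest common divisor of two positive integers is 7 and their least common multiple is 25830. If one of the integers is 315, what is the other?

574

For two integers, gcd × lcm = product, so the other is (7 × 25830) / 315 = 180810 / 315 = 574.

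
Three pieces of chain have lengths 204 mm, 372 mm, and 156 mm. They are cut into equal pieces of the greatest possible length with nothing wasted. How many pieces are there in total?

61

Piece length = gcd(204, 372, 156).
204 = 2^2 × 3 × 17
372 = 2^2 × 3 × 31
156 = 2^2 × 3 × 13
gcd(204, 372, 156) = 2^2 × 3 = 12.
Total pieces = 204/12 + 372/12 + 156/12 = 17 + 31 + 13 = 61.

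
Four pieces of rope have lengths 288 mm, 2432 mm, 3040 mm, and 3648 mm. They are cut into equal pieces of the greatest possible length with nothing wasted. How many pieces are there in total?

294

Piece length = gcd(288, 2432, 3040, 3648).
288 = 2^5 × 3^2
2432 = 2^7 × 19
3040 = 2^5 × 5 × 19
3648 = 2^6 × 3 × 19
gcd(288, 2432, 3040, 3648) = 2^5 = 32.
Total pieces = 288/32 + 2432/32 + 3040/32 + 3648/32 = 9 + 76 + 95 + 114 = 294.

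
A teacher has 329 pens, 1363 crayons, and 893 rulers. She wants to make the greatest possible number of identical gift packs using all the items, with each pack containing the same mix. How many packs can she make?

47 packs

The pack count must divide each quantity, so the greatest is gcd(329, 1363, 893).
329 = 7 × 47
1363 = 29 × 47
893 = 19 × 47
gcd(329, 1363, 893) = 47.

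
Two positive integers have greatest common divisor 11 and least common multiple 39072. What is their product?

429792

For any two positive integers, gcd × lcm = product = 11 × 39072 = 429792.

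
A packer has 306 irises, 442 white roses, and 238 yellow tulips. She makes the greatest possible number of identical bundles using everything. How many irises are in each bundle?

9

Number of bundles = gcd(306, 442, 238).
306 = 2 × 3^2 × 17
442 = 2 × 13 × 17
238 = 2 × 7 × 17
gcd(306, 442, 238) = 2 × 17 = 34.
irises per bundle = 306 / 34 = 9.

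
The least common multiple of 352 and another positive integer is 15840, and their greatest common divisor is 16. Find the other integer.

gcd × lcm = product of the two integers, so the other integer is (16 × 15840) / 352 = 720.

720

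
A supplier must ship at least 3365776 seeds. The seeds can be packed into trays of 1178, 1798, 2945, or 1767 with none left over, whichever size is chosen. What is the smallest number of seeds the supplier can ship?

The number of seeds must be a common multiple of 1178, 1798, 2945, and 1767, so a multiple of their LCM.
1178 = 2 × 19 × 31
1798 = 2 × 29 × 31
2945 = 5 × 19 × 31
1767 = 3 × 19 × 31
LCM(1178, 1798, 2945, 1767) = 2 × 3 × 5 × 19 × 29 × 31 = 512430.
Smallest multiple of 512430 that is ≥ 3365776: ⌈3365776/512430⌉ × 512430 = 7 × 512430 = 3587010.

3587010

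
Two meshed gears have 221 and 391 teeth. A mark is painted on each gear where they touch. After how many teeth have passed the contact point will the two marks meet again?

5083 teeth

They coincide at every common multiple of the periods; the first is the LCM.
221 = 13 × 17
391 = 17 × 23
LCM(221, 391) = 13 × 17 × 23 = 5083.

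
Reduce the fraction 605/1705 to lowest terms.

605 = 5 × 11^2
1705 = 5 × 11 × 31
gcd(605, 1705) = 5 × 11 = 55.
Divide numerator and denominator by 55: 605/1705 = 11/31.

11/31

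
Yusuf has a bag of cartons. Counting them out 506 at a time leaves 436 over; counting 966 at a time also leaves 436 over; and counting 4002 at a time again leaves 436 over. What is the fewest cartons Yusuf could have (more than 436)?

N − 436 must be a common multiple of 506, 966, and 4002.
506 = 2 × 11 × 23
966 = 2 × 3 × 7 × 23
4002 = 2 × 3 × 23 × 29
LCM(506, 966, 4002) = 2 × 3 × 7 × 11 × 23 × 29 = 308154.
Smallest N > 436 is LCM + 436 = 308154 + 436 = 308590.

308590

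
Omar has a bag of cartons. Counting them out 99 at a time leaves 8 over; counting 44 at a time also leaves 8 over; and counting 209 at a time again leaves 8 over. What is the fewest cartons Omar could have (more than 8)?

7532

N − 8 must be a common multiple of 99, 44, and 209.
99 = 3^2 × 11
44 = 2^2 × 11
209 = 11 × 19
LCM(99, 44, 209) = 2^2 × 3^2 × 11 × 19 = 7524.
Smallest N > 8 is LCM + 8 = 7524 + 8 = 7532.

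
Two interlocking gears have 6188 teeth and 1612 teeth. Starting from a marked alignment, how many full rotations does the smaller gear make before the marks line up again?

They are all back at their starting positions together after one LCM of the periods.
6188 = 2^2 × 7 × 13 × 17
1612 = 2^2 × 13 × 31
LCM(6188, 1612) = 2^2 × 7 × 13 × 17 × 31 = 191828.
Rotations for period 1612: 191828 / 1612 = 119.

119 rotations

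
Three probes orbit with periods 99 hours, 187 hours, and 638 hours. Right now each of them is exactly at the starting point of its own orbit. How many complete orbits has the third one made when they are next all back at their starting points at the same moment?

153 orbits

All finish a whole number of cycles simultaneously at t = LCM of the periods.
99 = 3^2 × 11
187 = 11 × 17
638 = 2 × 11 × 29
LCM(99, 187, 638) = 2 × 3^2 × 11 × 17 × 29 = 97614.
Orbits for period 638: 97614 / 638 = 153.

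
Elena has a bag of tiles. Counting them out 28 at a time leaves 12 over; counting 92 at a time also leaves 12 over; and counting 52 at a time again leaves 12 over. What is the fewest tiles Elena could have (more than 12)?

N − 12 must be a common multiple of 28, 92, and 52.
28 = 2^2 × 7
92 = 2^2 × 23
52 = 2^2 × 13
LCM(28, 92, 52) = 2^2 × 7 × 13 × 23 = 8372.
Smallest N > 12 is LCM + 12 = 8372 + 12 = 8384.

8384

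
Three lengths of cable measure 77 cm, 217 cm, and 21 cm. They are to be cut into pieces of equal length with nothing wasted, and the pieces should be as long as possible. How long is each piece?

The greatest length dividing all of 77, 217, and 21 is their gcd.
77 = 7 × 11
217 = 7 × 31
21 = 3 × 7
gcd(77, 217, 21) = 7.

7 cm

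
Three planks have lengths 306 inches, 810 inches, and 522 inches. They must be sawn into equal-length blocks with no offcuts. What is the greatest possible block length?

This is the greatest common divisor of 306, 810, and 522.
306 = 2 × 3^2 × 17
810 = 2 × 3^4 × 5
522 = 2 × 3^2 × 29
gcd(306, 810, 522) = 2 × 3^2 = 18.

18 inches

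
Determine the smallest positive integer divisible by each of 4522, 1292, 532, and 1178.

4522 = 2 × 7 × 17 × 19
1292 = 2^2 × 17 × 19
532 = 2^2 × 7 × 19
1178 = 2 × 19 × 31
LCM(4522, 1292, 532, 1178) = 2^2 × 7 × 17 × 19 × 31 = 280364.

280364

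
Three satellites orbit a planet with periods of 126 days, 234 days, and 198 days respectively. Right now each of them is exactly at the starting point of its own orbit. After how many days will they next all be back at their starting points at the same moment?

They coincide at every common multiple of the periods; the first is the LCM.
126 = 2 × 3^2 × 7
234 = 2 × 3^2 × 13
198 = 2 × 3^2 × 11
LCM(126, 234, 198) = 2 × 3^2 × 7 × 11 × 13 = 18018.

18018 days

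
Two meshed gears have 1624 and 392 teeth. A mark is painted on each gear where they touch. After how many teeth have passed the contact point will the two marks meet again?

11368 teeth

The first simultaneous occurrence is after LCM of the individual periods.
1624 = 2^3 × 7 × 29
392 = 2^3 × 7^2
LCM(1624, 392) = 2^3 × 7^2 × 29 = 11368.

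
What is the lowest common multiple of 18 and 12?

18 = 2 × 3^2
12 = 2^2 × 3
LCM(18, 12) = 2^2 × 3^2 = 36.

36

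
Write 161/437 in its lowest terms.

161 = 7 × 23
437 = 19 × 23
gcd(161, 437) = 23.
Divide numerator and denominator by 23: 161/437 = 7/19.

7/19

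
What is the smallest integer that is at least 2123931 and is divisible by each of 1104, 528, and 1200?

2125200

The integer must be a common multiple of 1104, 528, and 1200, so a multiple of their LCM.
1104 = 2^4 × 3 × 23
528 = 2^4 × 3 × 11
1200 = 2^4 × 3 × 5^2
LCM(1104, 528, 1200) = 2^4 × 3 × 5^2 × 11 × 23 = 303600.
Smallest multiple of 303600 that is ≥ 2123931: ⌈2123931/303600⌉ × 303600 = 7 × 303600 = 2125200.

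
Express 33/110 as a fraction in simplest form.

33 = 3 × 11
110 = 2 × 5 × 11
gcd(33, 110) = 11.
Divide numerator and denominator by 11: 33/110 = 3/10.

3/10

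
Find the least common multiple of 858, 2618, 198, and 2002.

858 = 2 × 3 × 11 × 13
2618 = 2 × 7 × 11 × 17
198 = 2 × 3^2 × 11
2002 = 2 × 7 × 11 × 13
LCM(858, 2618, 198, 2002) = 2 × 3^2 × 7 × 11 × 13 × 17 = 306306.

306306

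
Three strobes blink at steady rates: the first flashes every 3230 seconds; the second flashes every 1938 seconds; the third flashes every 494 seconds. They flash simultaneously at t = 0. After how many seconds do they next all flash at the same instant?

They coincide at every common multiple of the periods; the first is the LCM.
3230 = 2 × 5 × 17 × 19
1938 = 2 × 3 × 17 × 19
494 = 2 × 13 × 19
LCM(3230, 1938, 494) = 2 × 3 × 5 × 13 × 17 × 19 = 125970.

125970 seconds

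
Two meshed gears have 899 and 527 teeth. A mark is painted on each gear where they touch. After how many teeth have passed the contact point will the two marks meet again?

They coincide at every common multiple of the periods; the first is the LCM.
899 = 29 × 31
527 = 17 × 31
LCM(899, 527) = 17 × 29 × 31 = 15283.

15283 teeth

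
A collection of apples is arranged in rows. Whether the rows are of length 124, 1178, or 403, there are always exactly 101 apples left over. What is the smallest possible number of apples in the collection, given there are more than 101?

N − 101 must be a common multiple of 124, 1178, and 403.
124 = 2^2 × 31
1178 = 2 × 19 × 31
403 = 13 × 31
LCM(124, 1178, 403) = 2^2 × 13 × 19 × 31 = 30628.
Smallest N > 101 is LCM + 101 = 30628 + 101 = 30729.

30729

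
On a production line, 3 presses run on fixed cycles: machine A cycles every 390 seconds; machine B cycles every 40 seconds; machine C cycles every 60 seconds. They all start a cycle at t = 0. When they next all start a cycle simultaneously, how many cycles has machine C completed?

The first common completion time is the LCM of the periods.
390 = 2 × 3 × 5 × 13
40 = 2^3 × 5
60 = 2^2 × 3 × 5
LCM(390, 40, 60) = 2^3 × 3 × 5 × 13 = 1560.
Cycles for period 60: 1560 / 60 = 26.

26 cycles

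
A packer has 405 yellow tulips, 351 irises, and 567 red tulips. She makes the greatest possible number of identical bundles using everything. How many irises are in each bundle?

Number of bundles = gcd(405, 351, 567).
405 = 3^4 × 5
351 = 3^3 × 13
567 = 3^4 × 7
gcd(405, 351, 567) = 3^3 = 27.
irises per bundle = 351 / 27 = 13.

13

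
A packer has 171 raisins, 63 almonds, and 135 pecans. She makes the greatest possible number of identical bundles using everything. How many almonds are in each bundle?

7

Number of bundles = gcd(171, 63, 135).
171 = 3^2 × 19
63 = 3^2 × 7
135 = 3^3 × 5
gcd(171, 63, 135) = 3^2 = 9.
almonds per bundle = 63 / 9 = 7.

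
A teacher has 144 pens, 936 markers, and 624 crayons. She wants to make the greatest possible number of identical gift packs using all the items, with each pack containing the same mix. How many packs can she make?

The pack count must divide each quantity, so the greatest is gcd(144, 936, 624).
144 = 2^4 × 3^2
936 = 2^3 × 3^2 × 13
624 = 2^4 × 3 × 13
gcd(144, 936, 624) = 2^3 × 3 = 24.

24 packs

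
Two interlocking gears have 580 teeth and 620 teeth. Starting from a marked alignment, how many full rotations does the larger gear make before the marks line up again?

All finish a whole number of cycles simultaneously at t = LCM of the periods.
580 = 2^2 × 5 × 29
620 = 2^2 × 5 × 31
LCM(580, 620) = 2^2 × 5 × 29 × 31 = 17980.
Rotations for period 620: 17980 / 620 = 29.

29 rotations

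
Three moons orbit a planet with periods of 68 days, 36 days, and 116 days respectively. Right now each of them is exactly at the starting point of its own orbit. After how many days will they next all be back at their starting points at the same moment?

17748 days

The first simultaneous occurrence is after LCM of the individual periods.
68 = 2^2 × 17
36 = 2^2 × 3^2
116 = 2^2 × 29
LCM(68, 36, 116) = 2^2 × 3^2 × 17 × 29 = 17748.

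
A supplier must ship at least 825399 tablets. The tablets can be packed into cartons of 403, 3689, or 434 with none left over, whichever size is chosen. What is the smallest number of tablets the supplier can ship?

The number of tablets must be a common multiple of 403, 3689, and 434, so a multiple of their LCM.
403 = 13 × 31
3689 = 7 × 17 × 31
434 = 2 × 7 × 31
LCM(403, 3689, 434) = 2 × 7 × 13 × 17 × 31 = 95914.
Smallest multiple of 95914 that is ≥ 825399: ⌈825399/95914⌉ × 95914 = 9 × 95914 = 863226.

863226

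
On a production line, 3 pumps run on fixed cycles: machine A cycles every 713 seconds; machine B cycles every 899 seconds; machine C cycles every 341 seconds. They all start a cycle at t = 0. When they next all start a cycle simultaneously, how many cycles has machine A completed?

All finish a whole number of cycles simultaneously at t = LCM of the periods.
713 = 23 × 31
899 = 29 × 31
341 = 11 × 31
LCM(713, 899, 341) = 11 × 23 × 29 × 31 = 227447.
Cycles for period 713: 227447 / 713 = 319.

319 cycles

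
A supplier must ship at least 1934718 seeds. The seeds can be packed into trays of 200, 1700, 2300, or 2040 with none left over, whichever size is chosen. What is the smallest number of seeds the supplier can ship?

The number of seeds must be a common multiple of 200, 1700, 2300, and 2040, so a multiple of their LCM.
200 = 2^3 × 5^2
1700 = 2^2 × 5^2 × 17
2300 = 2^2 × 5^2 × 23
2040 = 2^3 × 3 × 5 × 17
LCM(200, 1700, 2300, 2040) = 2^3 × 3 × 5^2 × 17 × 23 = 234600.
Smallest multiple of 234600 that is ≥ 1934718: ⌈1934718/234600⌉ × 234600 = 9 × 234600 = 2111400.

2111400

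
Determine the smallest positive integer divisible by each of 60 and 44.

660

60 = 2^2 × 3 × 5
44 = 2^2 × 11
LCM(60, 44) = 2^2 × 3 × 5 × 11 = 660.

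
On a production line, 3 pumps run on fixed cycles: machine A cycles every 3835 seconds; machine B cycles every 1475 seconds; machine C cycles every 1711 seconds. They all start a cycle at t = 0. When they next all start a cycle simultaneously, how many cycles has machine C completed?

325 cycles

The first common completion time is the LCM of the periods.
3835 = 5 × 13 × 59
1475 = 5^2 × 59
1711 = 29 × 59
LCM(3835, 1475, 1711) = 5^2 × 13 × 29 × 59 = 556075.
Cycles for period 1711: 556075 / 1711 = 325.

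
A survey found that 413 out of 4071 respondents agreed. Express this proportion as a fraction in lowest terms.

7/69

413 = 7 × 59
4071 = 3 × 23 × 59
gcd(413, 4071) = 59.
Divide numerator and denominator by 59: 413/4071 = 7/69.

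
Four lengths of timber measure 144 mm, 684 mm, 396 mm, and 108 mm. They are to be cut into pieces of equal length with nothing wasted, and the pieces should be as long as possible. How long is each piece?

Each piece length must divide every original length, so the longest possible is gcd(144, 684, 396, 108).
144 = 2^4 × 3^2
684 = 2^2 × 3^2 × 19
396 = 2^2 × 3^2 × 11
108 = 2^2 × 3^3
gcd(144, 684, 396, 108) = 2^2 × 3^2 = 36.

36 mm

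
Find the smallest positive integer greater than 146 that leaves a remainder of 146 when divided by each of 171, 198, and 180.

N − 146 must be a common multiple of 171, 198, and 180.
171 = 3^2 × 19
198 = 2 × 3^2 × 11
180 = 2^2 × 3^2 × 5
LCM(171, 198, 180) = 2^2 × 3^2 × 5 × 11 × 19 = 37620.
Smallest N > 146 is LCM + 146 = 37620 + 146 = 37766.

37766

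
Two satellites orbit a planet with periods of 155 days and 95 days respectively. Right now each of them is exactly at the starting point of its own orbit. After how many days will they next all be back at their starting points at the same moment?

We need the least common multiple of the intervals.
155 = 5 × 31
95 = 5 × 19
LCM(155, 95) = 5 × 19 × 31 = 2945.

2945 days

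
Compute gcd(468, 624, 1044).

468 = 2^2 × 3^2 × 13
624 = 2^4 × 3 × 13
1044 = 2^2 × 3^2 × 29
gcd(468, 624, 1044) = 2^2 × 3 = 12.

12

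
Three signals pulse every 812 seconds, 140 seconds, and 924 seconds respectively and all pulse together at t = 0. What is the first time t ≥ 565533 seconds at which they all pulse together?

Joint pulses occur at multiples of LCM(812, 140, 924).
812 = 2^2 × 7 × 29
140 = 2^2 × 5 × 7
924 = 2^2 × 3 × 7 × 11
LCM(812, 140, 924) = 2^2 × 3 × 5 × 7 × 11 × 29 = 133980.
Smallest multiple of 133980 that is ≥ 565533: ⌈565533/133980⌉ × 133980 = 5 × 133980 = 669900.

669900 seconds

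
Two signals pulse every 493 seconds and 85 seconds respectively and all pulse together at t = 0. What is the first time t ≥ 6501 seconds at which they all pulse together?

7395 seconds

Joint pulses occur at multiples of LCM(493, 85).
493 = 17 × 29
85 = 5 × 17
LCM(493, 85) = 5 × 17 × 29 = 2465.
Smallest multiple of 2465 that is ≥ 6501: ⌈6501/2465⌉ × 2465 = 3 × 2465 = 7395.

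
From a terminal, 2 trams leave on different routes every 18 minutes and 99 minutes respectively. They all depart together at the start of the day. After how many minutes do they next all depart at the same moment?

198 minutes

They coincide at every common multiple of the periods; the first is the LCM.
18 = 2 × 3^2
99 = 3^2 × 11
LCM(18, 99) = 2 × 3^2 × 11 = 198.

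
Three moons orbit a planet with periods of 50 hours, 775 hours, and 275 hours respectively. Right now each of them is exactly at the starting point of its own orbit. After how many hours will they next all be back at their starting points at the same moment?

17050 hours

They coincide at every common multiple of the periods; the first is the LCM.
50 = 2 × 5^2
775 = 5^2 × 31
275 = 5^2 × 11
LCM(50, 775, 275) = 2 × 5^2 × 11 × 31 = 17050.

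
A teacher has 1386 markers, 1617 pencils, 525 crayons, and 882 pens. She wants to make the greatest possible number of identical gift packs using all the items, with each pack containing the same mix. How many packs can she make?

The pack count must divide each quantity, so the greatest is gcd(1386, 1617, 525, 882).
1386 = 2 × 3^2 × 7 × 11
1617 = 3 × 7^2 × 11
525 = 3 × 5^2 × 7
882 = 2 × 3^2 × 7^2
gcd(1386, 1617, 525, 882) = 3 × 7 = 21.

21 packs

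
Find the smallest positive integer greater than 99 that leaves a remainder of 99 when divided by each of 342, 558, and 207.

243945

N − 99 must be a common multiple of 342, 558, and 207.
342 = 2 × 3^2 × 19
558 = 2 × 3^2 × 31
207 = 3^2 × 23
LCM(342, 558, 207) = 2 × 3^2 × 19 × 23 × 31 = 243846.
Smallest N > 99 is LCM + 99 = 243846 + 99 = 243945.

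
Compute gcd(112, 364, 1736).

28

112 = 2^4 × 7
364 = 2^2 × 7 × 13
1736 = 2^3 × 7 × 31
gcd(112, 364, 1736) = 2^2 × 7 = 28.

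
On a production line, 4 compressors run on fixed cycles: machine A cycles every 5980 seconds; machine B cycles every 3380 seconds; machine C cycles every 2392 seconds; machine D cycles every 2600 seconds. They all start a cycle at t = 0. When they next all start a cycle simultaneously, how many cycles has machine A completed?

All finish a whole number of cycles simultaneously at t = LCM of the periods.
5980 = 2^2 × 5 × 13 × 23
3380 = 2^2 × 5 × 13^2
2392 = 2^3 × 13 × 23
2600 = 2^3 × 5^2 × 13
LCM(5980, 3380, 2392, 2600) = 2^3 × 5^2 × 13^2 × 23 = 777400.
Cycles for period 5980: 777400 / 5980 = 130.

130 cycles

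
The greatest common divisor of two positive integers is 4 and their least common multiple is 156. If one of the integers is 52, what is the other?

For two integers, gcd × lcm = product, so the other is (4 × 156) / 52 = 624 / 52 = 12.

12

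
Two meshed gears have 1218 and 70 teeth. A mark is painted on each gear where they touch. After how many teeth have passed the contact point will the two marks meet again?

The first simultaneous occurrence is after LCM of the individual periods.
1218 = 2 × 3 × 7 × 29
70 = 2 × 5 × 7
LCM(1218, 70) = 2 × 3 × 5 × 7 × 29 = 6090.

6090 teeth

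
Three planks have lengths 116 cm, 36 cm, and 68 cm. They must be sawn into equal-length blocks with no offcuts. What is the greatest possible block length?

4 cm

This is the greatest common divisor of 116, 36, and 68.
116 = 2^2 × 29
36 = 2^2 × 3^2
68 = 2^2 × 17
gcd(116, 36, 68) = 2^2 = 4.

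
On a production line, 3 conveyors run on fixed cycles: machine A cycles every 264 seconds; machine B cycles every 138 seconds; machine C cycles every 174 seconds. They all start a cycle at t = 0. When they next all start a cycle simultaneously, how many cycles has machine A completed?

667 cycles

All finish a whole number of cycles simultaneously at t = LCM of the periods.
264 = 2^3 × 3 × 11
138 = 2 × 3 × 23
174 = 2 × 3 × 29
LCM(264, 138, 174) = 2^3 × 3 × 11 × 23 × 29 = 176088.
Cycles for period 264: 176088 / 264 = 667.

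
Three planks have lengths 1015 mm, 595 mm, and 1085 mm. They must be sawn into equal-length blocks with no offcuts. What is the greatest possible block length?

35 mm

This is the greatest common divisor of 1015, 595, and 1085.
1015 = 5 × 7 × 29
595 = 5 × 7 × 17
1085 = 5 × 7 × 31
gcd(1015, 595, 1085) = 5 × 7 = 35.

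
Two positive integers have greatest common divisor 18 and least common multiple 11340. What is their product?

204120

For any two positive integers, gcd × lcm = product = 18 × 11340 = 204120.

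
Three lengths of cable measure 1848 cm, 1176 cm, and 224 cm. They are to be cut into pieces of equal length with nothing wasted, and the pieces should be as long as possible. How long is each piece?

56 cm

Each piece length must divide every original length, so the longest possible is gcd(1848, 1176, 224).
1848 = 2^3 × 3 × 7 × 11
1176 = 2^3 × 3 × 7^2
224 = 2^5 × 7
gcd(1848, 1176, 224) = 2^3 × 7 = 56.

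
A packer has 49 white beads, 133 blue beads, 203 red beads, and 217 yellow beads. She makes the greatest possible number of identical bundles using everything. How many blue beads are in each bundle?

19

Number of bundles = gcd(49, 133, 203, 217).
49 = 7^2
133 = 7 × 19
203 = 7 × 29
217 = 7 × 31
gcd(49, 133, 203, 217) = 7.
blue beads per bundle = 133 / 7 = 19.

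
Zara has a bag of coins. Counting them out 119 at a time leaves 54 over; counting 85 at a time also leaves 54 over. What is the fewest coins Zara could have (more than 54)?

N − 54 must be a common multiple of 119 and 85.
119 = 7 × 17
85 = 5 × 17
LCM(119, 85) = 5 × 7 × 17 = 595.
Smallest N > 54 is LCM + 54 = 595 + 54 = 649.

649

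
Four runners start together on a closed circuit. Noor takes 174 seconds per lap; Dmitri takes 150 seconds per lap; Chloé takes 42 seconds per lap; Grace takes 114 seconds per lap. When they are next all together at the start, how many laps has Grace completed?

5075 laps

The first common completion time is the LCM of the periods.
174 = 2 × 3 × 29
150 = 2 × 3 × 5^2
42 = 2 × 3 × 7
114 = 2 × 3 × 19
LCM(174, 150, 42, 114) = 2 × 3 × 5^2 × 7 × 19 × 29 = 578550.
Laps for period 114: 578550 / 114 = 5075.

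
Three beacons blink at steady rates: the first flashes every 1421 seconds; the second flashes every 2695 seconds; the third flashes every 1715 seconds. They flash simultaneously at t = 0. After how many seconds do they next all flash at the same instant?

547085 seconds

The first simultaneous occurrence is after LCM of the individual periods.
1421 = 7^2 × 29
2695 = 5 × 7^2 × 11
1715 = 5 × 7^3
LCM(1421, 2695, 1715) = 5 × 7^3 × 11 × 29 = 547085.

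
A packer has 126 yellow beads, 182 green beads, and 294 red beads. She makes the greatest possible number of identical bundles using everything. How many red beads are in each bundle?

Number of bundles = gcd(126, 182, 294).
126 = 2 × 3^2 × 7
182 = 2 × 7 × 13
294 = 2 × 3 × 7^2
gcd(126, 182, 294) = 2 × 7 = 14.
red beads per bundle = 294 / 14 = 21.

21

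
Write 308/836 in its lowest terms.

7/19

308 = 2^2 × 7 × 11
836 = 2^2 × 11 × 19
gcd(308, 836) = 2^2 × 11 = 44.
Divide numerator and denominator by 44: 308/836 = 7/19.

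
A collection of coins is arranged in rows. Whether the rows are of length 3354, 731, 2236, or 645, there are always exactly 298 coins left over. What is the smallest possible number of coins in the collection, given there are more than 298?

570478

N − 298 must be a common multiple of 3354, 731, 2236, and 645.
3354 = 2 × 3 × 13 × 43
731 = 17 × 43
2236 = 2^2 × 13 × 43
645 = 3 × 5 × 43
LCM(3354, 731, 2236, 645) = 2^2 × 3 × 5 × 13 × 17 × 43 = 570180.
Smallest N > 298 is LCM + 298 = 570180 + 298 = 570478.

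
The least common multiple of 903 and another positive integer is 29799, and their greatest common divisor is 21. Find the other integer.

693

gcd × lcm = product of the two integers, so the other integer is (21 × 29799) / 903 = 693.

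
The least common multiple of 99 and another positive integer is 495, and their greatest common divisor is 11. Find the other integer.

gcd × lcm = product of the two integers, so the other integer is (11 × 495) / 99 = 55.

55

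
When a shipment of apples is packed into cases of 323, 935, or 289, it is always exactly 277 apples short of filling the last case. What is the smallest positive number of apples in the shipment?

301728

Being 277 short of a full case of size k means N ≡ −277 (mod k), i.e. N + 277 is a multiple of each size.
323 = 17 × 19
935 = 5 × 11 × 17
289 = 17^2
LCM(323, 935, 289) = 5 × 11 × 17^2 × 19 = 302005.
Smallest positive N is 302005 − 277 = 301728.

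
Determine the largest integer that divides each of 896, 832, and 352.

896 = 2^7 × 7
832 = 2^6 × 13
352 = 2^5 × 11
gcd(896, 832, 352) = 2^5 = 32.

32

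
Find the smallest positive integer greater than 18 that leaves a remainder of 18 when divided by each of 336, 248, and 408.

N − 18 must be a common multiple of 336, 248, and 408.
336 = 2^4 × 3 × 7
248 = 2^3 × 31
408 = 2^3 × 3 × 17
LCM(336, 248, 408) = 2^4 × 3 × 7 × 17 × 31 = 177072.
Smallest N > 18 is LCM + 18 = 177072 + 18 = 177090.

177090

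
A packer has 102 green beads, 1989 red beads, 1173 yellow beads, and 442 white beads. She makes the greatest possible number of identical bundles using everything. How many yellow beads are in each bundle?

69

Number of bundles = gcd(102, 1989, 1173, 442).
102 = 2 × 3 × 17
1989 = 3^2 × 13 × 17
1173 = 3 × 17 × 23
442 = 2 × 13 × 17
gcd(102, 1989, 1173, 442) = 17.
yellow beads per bundle = 1173 / 17 = 69.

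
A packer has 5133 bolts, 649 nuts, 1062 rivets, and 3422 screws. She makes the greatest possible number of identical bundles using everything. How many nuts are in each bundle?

Number of bundles = gcd(5133, 649, 1062, 3422).
5133 = 3 × 29 × 59
649 = 11 × 59
1062 = 2 × 3^2 × 59
3422 = 2 × 29 × 59
gcd(5133, 649, 1062, 3422) = 59.
nuts per bundle = 649 / 59 = 11.

11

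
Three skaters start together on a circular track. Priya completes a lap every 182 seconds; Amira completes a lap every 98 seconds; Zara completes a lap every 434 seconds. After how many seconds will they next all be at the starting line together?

The first simultaneous occurrence is after LCM of the individual periods.
182 = 2 × 7 × 13
98 = 2 × 7^2
434 = 2 × 7 × 31
LCM(182, 98, 434) = 2 × 7^2 × 13 × 31 = 39494.

39494 seconds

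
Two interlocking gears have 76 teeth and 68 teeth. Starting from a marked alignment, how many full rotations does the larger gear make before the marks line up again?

They are all back at their starting positions together after one LCM of the periods.
76 = 2^2 × 19
68 = 2^2 × 17
LCM(76, 68) = 2^2 × 17 × 19 = 1292.
Rotations for period 76: 1292 / 76 = 17.

17 rotations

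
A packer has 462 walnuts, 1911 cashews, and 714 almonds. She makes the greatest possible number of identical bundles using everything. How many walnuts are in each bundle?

22

Number of bundles = gcd(462, 1911, 714).
462 = 2 × 3 × 7 × 11
1911 = 3 × 7^2 × 13
714 = 2 × 3 × 7 × 17
gcd(462, 1911, 714) = 3 × 7 = 21.
walnuts per bundle = 462 / 21 = 22.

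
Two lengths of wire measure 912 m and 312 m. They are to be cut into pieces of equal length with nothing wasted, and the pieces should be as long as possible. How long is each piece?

By the Euclidean algorithm:
912 = 2 × 312 + 288
312 = 1 × 288 + 24
288 = 12 × 24 + 0
gcd(912, 312) = 24.

24 m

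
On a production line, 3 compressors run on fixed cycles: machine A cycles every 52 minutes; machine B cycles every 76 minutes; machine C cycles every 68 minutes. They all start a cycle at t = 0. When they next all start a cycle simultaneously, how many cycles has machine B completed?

221 cycles

All finish a whole number of cycles simultaneously at t = LCM of the periods.
52 = 2^2 × 13
76 = 2^2 × 19
68 = 2^2 × 17
LCM(52, 76, 68) = 2^2 × 13 × 17 × 19 = 16796.
Cycles for period 76: 16796 / 76 = 221.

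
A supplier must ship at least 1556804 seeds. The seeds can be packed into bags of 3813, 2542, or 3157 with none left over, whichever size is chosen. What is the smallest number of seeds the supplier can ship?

1761606

The number of seeds must be a common multiple of 3813, 2542, and 3157, so a multiple of their LCM.
3813 = 3 × 31 × 41
2542 = 2 × 31 × 41
3157 = 7 × 11 × 41
LCM(3813, 2542, 3157) = 2 × 3 × 7 × 11 × 31 × 41 = 587202.
Smallest multiple of 587202 that is ≥ 1556804: ⌈1556804/587202⌉ × 587202 = 3 × 587202 = 1761606.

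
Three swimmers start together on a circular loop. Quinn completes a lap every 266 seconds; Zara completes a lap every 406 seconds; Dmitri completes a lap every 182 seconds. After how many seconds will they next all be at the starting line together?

The first simultaneous occurrence is after LCM of the individual periods.
266 = 2 × 7 × 19
406 = 2 × 7 × 29
182 = 2 × 7 × 13
LCM(266, 406, 182) = 2 × 7 × 13 × 19 × 29 = 100282.

100282 seconds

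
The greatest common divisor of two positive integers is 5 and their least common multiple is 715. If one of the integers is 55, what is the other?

For two integers, gcd × lcm = product, so the other is (5 × 715) / 55 = 3575 / 55 = 65.

65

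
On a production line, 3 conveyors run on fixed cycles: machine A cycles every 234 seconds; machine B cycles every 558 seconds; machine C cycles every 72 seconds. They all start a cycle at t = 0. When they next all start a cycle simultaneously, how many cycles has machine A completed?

They are all back at their starting positions together after one LCM of the periods.
234 = 2 × 3^2 × 13
558 = 2 × 3^2 × 31
72 = 2^3 × 3^2
LCM(234, 558, 72) = 2^3 × 3^2 × 13 × 31 = 29016.
Cycles for period 234: 29016 / 234 = 124.

124 cycles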